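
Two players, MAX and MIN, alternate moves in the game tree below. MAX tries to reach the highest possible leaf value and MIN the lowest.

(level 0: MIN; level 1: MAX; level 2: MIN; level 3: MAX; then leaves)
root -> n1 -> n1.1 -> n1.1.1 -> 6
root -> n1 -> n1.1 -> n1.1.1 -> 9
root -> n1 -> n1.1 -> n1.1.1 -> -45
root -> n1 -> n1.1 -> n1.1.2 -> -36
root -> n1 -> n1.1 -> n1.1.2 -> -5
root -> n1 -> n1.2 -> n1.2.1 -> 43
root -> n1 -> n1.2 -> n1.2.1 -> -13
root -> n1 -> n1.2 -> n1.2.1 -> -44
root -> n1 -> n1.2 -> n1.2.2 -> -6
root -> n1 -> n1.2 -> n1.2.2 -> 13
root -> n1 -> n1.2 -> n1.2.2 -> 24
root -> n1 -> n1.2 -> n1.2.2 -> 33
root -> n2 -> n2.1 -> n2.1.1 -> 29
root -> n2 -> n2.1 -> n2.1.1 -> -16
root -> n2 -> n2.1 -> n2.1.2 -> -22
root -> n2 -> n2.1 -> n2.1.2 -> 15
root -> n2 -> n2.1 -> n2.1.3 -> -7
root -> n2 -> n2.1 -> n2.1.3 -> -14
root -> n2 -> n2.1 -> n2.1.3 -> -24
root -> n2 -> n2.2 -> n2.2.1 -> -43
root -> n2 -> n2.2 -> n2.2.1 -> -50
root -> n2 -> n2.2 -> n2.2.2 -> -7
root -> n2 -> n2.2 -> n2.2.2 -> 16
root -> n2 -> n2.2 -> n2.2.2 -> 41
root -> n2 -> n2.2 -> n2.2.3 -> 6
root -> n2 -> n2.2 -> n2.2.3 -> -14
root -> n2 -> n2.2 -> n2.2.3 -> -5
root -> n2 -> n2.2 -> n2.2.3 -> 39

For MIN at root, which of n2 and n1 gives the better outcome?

n2

n2.1.1 (MAX): max(29, -16) = 29
n2.1.2 (MAX): max(-22, 15) = 15
n2.1.3 (MAX): max(-7, -14, -24) = -7
n2.1 (MIN): min(29, 15, -7) = -7
n2.2.1 (MAX): max(-43, -50) = -43
n2.2.2 (MAX): max(-7, 16, 41) = 41
n2.2.3 (MAX): max(6, -14, -5, 39) = 39
n2.2 (MIN): min(-43, 41, 39) = -43
n2 (MAX): max(-7, -43) = -7
n1.1.1 (MAX): max(6, 9, -45) = 9
n1.1.2 (MAX): max(-36, -5) = -5
n1.1 (MIN): min(9, -5) = -5
n1.2.1 (MAX): max(43, -13, -44) = 43
n1.2.2 (MAX): max(-6, 13, 24, 33) = 33
n1.2 (MIN): min(43, 33) = 33
n1 (MAX): max(-5, 33) = 33
MIN prefers the lower value; n2=-7, n1=33. n2 is better since -7 < 33.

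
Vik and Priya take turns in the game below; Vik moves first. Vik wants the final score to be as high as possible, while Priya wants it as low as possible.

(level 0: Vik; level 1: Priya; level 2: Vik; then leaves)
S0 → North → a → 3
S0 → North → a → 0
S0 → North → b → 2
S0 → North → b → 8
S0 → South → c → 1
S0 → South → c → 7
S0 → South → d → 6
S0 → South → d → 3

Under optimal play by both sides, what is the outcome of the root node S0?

a (Vik): max(3, 0) = 3
b (Vik): max(2, 8) = 8
North (Priya): min(3, 8) = 3
c (Vik): max(1, 7) = 7
d (Vik): max(6, 3) = 6
South (Priya): min(7, 6) = 6
S0 (Vik): max(3, 6) = 6

6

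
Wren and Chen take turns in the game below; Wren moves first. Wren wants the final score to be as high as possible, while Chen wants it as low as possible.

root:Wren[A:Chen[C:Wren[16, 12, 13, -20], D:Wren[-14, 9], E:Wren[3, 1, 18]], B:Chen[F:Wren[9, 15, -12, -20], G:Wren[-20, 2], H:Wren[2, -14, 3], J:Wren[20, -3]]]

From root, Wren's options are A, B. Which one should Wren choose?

A

C (Wren): max(16, 12, 13, -20) = 16
D (Wren): max(-14, 9) = 9
E (Wren): max(3, 1, 18) = 18
A (Chen): min(16, 9, 18) = 9
F (Wren): max(9, 15, -12, -20) = 15
G (Wren): max(-20, 2) = 2
H (Wren): max(2, -14, 3) = 3
J (Wren): max(20, -3) = 20
B (Chen): min(15, 2, 3, 20) = 2
root (Wren): max(9, 2) = 9
Wren at root wants the highest of {A=9, B=2}, so chooses A.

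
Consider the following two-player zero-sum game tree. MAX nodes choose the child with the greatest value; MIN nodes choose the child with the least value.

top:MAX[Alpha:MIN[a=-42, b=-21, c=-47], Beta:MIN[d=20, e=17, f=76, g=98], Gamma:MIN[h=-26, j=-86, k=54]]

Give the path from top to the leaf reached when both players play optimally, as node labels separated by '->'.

Alpha (MIN): min(-42, -21, -47) = -47
Beta (MIN): min(20, 17, 76, 98) = 17
Gamma (MIN): min(-26, -86, 54) = -86
top (MAX): max(-47, 17, -86) = 17
At top, MAX picks Beta (highest: 17).
At Beta, MIN picks e (lowest: 17).
Terminal value 17.

top -> Beta -> e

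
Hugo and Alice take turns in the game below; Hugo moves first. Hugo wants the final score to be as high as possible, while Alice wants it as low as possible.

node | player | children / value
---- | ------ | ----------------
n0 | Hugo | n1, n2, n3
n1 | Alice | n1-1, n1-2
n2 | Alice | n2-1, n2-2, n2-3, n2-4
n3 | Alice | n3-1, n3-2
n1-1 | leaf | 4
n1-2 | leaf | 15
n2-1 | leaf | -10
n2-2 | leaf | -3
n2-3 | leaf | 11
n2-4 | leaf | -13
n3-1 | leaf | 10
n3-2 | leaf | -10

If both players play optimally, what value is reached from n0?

n1 (Alice): min(4, 15) = 4
n2 (Alice): min(-10, -3, 11, -13) = -13
n3 (Alice): min(10, -10) = -10
n0 (Hugo): max(4, -13, -10) = 4

4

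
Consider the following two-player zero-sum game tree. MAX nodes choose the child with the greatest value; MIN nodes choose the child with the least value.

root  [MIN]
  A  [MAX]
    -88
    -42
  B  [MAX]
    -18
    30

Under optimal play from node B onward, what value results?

30

B (MAX): max(-18, 30) = 30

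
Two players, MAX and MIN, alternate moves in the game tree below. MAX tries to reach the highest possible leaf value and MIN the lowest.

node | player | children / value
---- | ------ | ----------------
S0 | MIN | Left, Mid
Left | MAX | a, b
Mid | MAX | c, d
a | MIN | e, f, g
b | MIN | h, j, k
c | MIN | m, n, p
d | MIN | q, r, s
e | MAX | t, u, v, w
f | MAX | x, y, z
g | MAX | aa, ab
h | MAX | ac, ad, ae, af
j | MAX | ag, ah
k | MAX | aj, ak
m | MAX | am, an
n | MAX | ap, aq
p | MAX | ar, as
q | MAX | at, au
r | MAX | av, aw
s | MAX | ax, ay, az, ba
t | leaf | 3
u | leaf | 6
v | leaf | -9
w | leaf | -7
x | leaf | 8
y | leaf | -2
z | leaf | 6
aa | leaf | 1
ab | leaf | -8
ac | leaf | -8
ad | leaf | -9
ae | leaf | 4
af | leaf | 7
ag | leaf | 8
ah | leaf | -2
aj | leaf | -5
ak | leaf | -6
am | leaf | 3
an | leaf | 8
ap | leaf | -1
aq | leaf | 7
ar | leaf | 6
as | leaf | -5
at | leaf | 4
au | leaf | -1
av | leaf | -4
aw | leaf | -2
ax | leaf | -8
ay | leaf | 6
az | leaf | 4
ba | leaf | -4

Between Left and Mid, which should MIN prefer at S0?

e (MAX): max(3, 6, -9, -7) = 6
f (MAX): max(8, -2, 6) = 8
g (MAX): max(1, -8) = 1
a (MIN): min(6, 8, 1) = 1
h (MAX): max(-8, -9, 4, 7) = 7
j (MAX): max(8, -2) = 8
k (MAX): max(-5, -6) = -5
b (MIN): min(7, 8, -5) = -5
Left (MAX): max(1, -5) = 1
m (MAX): max(3, 8) = 8
n (MAX): max(-1, 7) = 7
p (MAX): max(6, -5) = 6
c (MIN): min(8, 7, 6) = 6
q (MAX): max(4, -1) = 4
r (MAX): max(-4, -2) = -2
s (MAX): max(-8, 6, 4, -4) = 6
d (MIN): min(4, -2, 6) = -2
Mid (MAX): max(6, -2) = 6
MIN prefers the lower value; Left=1, Mid=6. Left is better since 1 < 6.

Left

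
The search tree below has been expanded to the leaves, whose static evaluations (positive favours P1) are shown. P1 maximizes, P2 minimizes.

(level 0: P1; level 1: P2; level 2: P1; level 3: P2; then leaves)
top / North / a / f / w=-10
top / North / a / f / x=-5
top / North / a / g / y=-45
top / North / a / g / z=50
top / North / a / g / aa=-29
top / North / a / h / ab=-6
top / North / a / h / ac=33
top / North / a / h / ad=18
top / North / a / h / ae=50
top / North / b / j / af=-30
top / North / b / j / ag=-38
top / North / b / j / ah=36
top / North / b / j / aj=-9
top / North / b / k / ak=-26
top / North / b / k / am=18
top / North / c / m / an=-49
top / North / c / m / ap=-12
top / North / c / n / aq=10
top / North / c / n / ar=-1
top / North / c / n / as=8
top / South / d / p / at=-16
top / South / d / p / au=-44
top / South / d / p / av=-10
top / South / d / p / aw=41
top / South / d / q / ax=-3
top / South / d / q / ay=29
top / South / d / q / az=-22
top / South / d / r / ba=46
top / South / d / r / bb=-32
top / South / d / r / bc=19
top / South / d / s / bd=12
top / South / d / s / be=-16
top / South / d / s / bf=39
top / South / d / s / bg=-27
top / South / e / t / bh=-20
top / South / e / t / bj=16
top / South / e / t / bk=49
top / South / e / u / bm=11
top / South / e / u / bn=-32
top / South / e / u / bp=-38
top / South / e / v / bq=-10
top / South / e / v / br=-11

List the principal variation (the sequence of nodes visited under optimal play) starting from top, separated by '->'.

f (P2): min(-10, -5) = -10
g (P2): min(-45, 50, -29) = -45
h (P2): min(-6, 33, 18, 50) = -6
a (P1): max(-10, -45, -6) = -6
j (P2): min(-30, -38, 36, -9) = -38
k (P2): min(-26, 18) = -26
b (P1): max(-38, -26) = -26
m (P2): min(-49, -12) = -49
n (P2): min(10, -1, 8) = -1
c (P1): max(-49, -1) = -1
North (P2): min(-6, -26, -1) = -26
p (P2): min(-16, -44, -10, 41) = -44
q (P2): min(-3, 29, -22) = -22
r (P2): min(46, -32, 19) = -32
s (P2): min(12, -16, 39, -27) = -27
d (P1): max(-44, -22, -32, -27) = -22
t (P2): min(-20, 16, 49) = -20
u (P2): min(11, -32, -38) = -38
v (P2): min(-10, -11) = -11
e (P1): max(-20, -38, -11) = -11
South (P2): min(-22, -11) = -22
top (P1): max(-26, -22) = -22
At top, P1 picks South (highest: -22).
At South, P2 picks d (lowest: -22).
At d, P1 picks q (highest: -22).
At q, P2 picks az (lowest: -22).
Terminal value -22.

top -> South -> d -> q -> az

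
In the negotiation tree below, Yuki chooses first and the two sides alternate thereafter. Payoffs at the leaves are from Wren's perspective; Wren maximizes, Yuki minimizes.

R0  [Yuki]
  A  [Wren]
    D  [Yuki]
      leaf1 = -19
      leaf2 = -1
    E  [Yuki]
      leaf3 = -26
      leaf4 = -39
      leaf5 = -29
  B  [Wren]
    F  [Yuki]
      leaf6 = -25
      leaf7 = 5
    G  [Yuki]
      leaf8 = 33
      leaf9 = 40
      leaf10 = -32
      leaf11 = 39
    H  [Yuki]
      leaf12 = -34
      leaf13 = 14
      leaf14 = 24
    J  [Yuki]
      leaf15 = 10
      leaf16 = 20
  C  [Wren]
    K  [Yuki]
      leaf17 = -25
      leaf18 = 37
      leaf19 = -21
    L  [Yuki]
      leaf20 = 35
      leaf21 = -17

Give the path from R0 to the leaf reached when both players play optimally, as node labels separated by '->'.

D (Yuki): min(-19, -1) = -19
E (Yuki): min(-26, -39, -29) = -39
A (Wren): max(-19, -39) = -19
F (Yuki): min(-25, 5) = -25
G (Yuki): min(33, 40, -32, 39) = -32
H (Yuki): min(-34, 14, 24) = -34
J (Yuki): min(10, 20) = 10
B (Wren): max(-25, -32, -34, 10) = 10
K (Yuki): min(-25, 37, -21) = -25
L (Yuki): min(35, -17) = -17
C (Wren): max(-25, -17) = -17
R0 (Yuki): min(-19, 10, -17) = -19
At R0, Yuki picks A (lowest: -19).
At A, Wren picks D (highest: -19).
At D, Yuki picks leaf1 (lowest: -19).
Terminal value -19.

R0 -> A -> D -> leaf1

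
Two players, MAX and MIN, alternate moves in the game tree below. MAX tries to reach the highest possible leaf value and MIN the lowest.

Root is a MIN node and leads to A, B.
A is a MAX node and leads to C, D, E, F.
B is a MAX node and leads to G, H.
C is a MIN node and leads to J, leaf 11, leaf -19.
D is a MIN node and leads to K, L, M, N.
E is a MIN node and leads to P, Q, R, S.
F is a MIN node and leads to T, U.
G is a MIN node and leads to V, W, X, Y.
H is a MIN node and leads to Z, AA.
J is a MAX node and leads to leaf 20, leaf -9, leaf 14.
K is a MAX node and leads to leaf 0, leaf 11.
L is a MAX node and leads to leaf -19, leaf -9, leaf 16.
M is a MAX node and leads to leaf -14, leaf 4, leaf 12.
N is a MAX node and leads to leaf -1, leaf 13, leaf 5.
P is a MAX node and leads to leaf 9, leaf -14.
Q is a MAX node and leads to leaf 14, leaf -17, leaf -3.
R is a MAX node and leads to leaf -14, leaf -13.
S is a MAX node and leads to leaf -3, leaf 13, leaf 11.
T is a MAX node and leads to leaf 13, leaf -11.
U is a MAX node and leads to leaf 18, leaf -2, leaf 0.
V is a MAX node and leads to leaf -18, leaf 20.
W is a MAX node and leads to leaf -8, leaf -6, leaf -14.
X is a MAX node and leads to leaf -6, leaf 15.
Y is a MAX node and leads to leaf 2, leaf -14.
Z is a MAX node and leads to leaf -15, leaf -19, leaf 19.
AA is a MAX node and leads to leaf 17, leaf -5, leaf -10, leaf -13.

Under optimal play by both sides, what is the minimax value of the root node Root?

J (MAX): max(20, -9, 14) = 20
C (MIN): min(20, 11, -19) = -19
K (MAX): max(0, 11) = 11
L (MAX): max(-19, -9, 16) = 16
M (MAX): max(-14, 4, 12) = 12
N (MAX): max(-1, 13, 5) = 13
D (MIN): min(11, 16, 12, 13) = 11
P (MAX): max(9, -14) = 9
Q (MAX): max(14, -17, -3) = 14
R (MAX): max(-14, -13) = -13
S (MAX): max(-3, 13, 11) = 13
E (MIN): min(9, 14, -13, 13) = -13
T (MAX): max(13, -11) = 13
U (MAX): max(18, -2, 0) = 18
F (MIN): min(13, 18) = 13
A (MAX): max(-19, 11, -13, 13) = 13
V (MAX): max(-18, 20) = 20
W (MAX): max(-8, -6, -14) = -6
X (MAX): max(-6, 15) = 15
Y (MAX): max(2, -14) = 2
G (MIN): min(20, -6, 15, 2) = -6
Z (MAX): max(-15, -19, 19) = 19
AA (MAX): max(17, -5, -10, -13) = 17
H (MIN): min(19, 17) = 17
B (MAX): max(-6, 17) = 17
Root (MIN): min(13, 17) = 13

13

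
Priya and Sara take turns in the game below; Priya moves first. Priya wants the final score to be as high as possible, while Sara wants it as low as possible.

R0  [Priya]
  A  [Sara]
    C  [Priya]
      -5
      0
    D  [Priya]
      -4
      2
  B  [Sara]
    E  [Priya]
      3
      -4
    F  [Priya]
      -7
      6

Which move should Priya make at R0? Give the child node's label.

B

C (Priya): max(-5, 0) = 0
D (Priya): max(-4, 2) = 2
A (Sara): min(0, 2) = 0
E (Priya): max(3, -4) = 3
F (Priya): max(-7, 6) = 6
B (Sara): min(3, 6) = 3
R0 (Priya): max(0, 3) = 3
Priya at R0 wants the highest of {A=0, B=3}, so chooses B.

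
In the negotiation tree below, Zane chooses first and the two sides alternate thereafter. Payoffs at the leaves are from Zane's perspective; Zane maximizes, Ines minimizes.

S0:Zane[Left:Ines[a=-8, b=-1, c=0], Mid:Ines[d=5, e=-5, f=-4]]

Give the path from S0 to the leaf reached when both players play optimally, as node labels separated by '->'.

S0 -> Mid -> e

Left (Ines): min(-8, -1, 0) = -8
Mid (Ines): min(5, -5, -4) = -5
S0 (Zane): max(-8, -5) = -5
At S0, Zane picks Mid (highest: -5).
At Mid, Ines picks e (lowest: -5).
Terminal value -5.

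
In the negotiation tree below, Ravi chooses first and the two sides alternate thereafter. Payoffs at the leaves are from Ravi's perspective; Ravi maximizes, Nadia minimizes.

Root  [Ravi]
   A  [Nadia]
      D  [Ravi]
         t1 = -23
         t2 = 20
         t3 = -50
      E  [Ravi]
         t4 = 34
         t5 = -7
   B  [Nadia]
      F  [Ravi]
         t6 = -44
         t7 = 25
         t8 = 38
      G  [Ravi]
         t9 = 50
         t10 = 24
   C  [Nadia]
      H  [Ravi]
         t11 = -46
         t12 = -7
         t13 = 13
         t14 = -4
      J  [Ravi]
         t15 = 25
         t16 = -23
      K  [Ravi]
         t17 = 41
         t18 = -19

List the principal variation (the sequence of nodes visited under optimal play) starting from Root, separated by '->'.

Root -> B -> F -> t8

D (Ravi): max(-23, 20, -50) = 20
E (Ravi): max(34, -7) = 34
A (Nadia): min(20, 34) = 20
F (Ravi): max(-44, 25, 38) = 38
G (Ravi): max(50, 24) = 50
B (Nadia): min(38, 50) = 38
H (Ravi): max(-46, -7, 13, -4) = 13
J (Ravi): max(25, -23) = 25
K (Ravi): max(41, -19) = 41
C (Nadia): min(13, 25, 41) = 13
Root (Ravi): max(20, 38, 13) = 38
At Root, Ravi picks B (highest: 38).
At B, Nadia picks F (lowest: 38).
At F, Ravi picks t8 (highest: 38).
Terminal value 38.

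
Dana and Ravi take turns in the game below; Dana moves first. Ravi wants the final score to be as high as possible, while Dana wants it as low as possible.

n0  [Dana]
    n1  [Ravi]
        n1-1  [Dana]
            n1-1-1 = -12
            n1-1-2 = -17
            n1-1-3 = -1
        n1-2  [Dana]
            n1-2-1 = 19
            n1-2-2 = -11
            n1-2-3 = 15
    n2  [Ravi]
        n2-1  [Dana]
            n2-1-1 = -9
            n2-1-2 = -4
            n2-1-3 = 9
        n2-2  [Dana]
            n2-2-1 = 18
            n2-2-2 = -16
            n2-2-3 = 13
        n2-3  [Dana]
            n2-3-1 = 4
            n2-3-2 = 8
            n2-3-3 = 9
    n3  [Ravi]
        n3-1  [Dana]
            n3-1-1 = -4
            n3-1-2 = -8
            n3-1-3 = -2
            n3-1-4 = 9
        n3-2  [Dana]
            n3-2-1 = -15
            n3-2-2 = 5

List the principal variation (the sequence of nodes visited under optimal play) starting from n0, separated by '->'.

n0 -> n1 -> n1-2 -> n1-2-2

n1-1 (Dana): min(-12, -17, -1) = -17
n1-2 (Dana): min(19, -11, 15) = -11
n1 (Ravi): max(-17, -11) = -11
n2-1 (Dana): min(-9, -4, 9) = -9
n2-2 (Dana): min(18, -16, 13) = -16
n2-3 (Dana): min(4, 8, 9) = 4
n2 (Ravi): max(-9, -16, 4) = 4
n3-1 (Dana): min(-4, -8, -2, 9) = -8
n3-2 (Dana): min(-15, 5) = -15
n3 (Ravi): max(-8, -15) = -8
n0 (Dana): min(-11, 4, -8) = -11
At n0, Dana picks n1 (lowest: -11).
At n1, Ravi picks n1-2 (highest: -11).
At n1-2, Dana picks n1-2-2 (lowest: -11).
Terminal value -11.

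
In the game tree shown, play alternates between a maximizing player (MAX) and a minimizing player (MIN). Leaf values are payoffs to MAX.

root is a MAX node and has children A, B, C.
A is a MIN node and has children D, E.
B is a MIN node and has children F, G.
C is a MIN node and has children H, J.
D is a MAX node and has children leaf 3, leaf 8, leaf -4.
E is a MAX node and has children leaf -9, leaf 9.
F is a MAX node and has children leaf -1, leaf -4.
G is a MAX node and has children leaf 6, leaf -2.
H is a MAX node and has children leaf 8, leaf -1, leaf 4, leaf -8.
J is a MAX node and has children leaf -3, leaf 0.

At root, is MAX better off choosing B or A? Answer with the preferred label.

F (MAX): max(-1, -4) = -1
G (MAX): max(6, -2) = 6
B (MIN): min(-1, 6) = -1
D (MAX): max(3, 8, -4) = 8
E (MAX): max(-9, 9) = 9
A (MIN): min(8, 9) = 8
MAX prefers the higher value; B=-1, A=8. A is better since 8 > -1.

A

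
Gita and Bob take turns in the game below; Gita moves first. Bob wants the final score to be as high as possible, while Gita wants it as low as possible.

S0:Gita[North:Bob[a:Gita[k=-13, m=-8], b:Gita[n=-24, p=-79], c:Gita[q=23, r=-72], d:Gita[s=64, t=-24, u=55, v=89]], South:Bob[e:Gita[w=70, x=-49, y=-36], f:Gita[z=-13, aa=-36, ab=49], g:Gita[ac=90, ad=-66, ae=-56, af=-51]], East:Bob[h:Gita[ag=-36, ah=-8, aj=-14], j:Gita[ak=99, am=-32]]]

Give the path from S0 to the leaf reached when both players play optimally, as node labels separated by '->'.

a (Gita): min(-13, -8) = -13
b (Gita): min(-24, -79) = -79
c (Gita): min(23, -72) = -72
d (Gita): min(64, -24, 55, 89) = -24
North (Bob): max(-13, -79, -72, -24) = -13
e (Gita): min(70, -49, -36) = -49
f (Gita): min(-13, -36, 49) = -36
g (Gita): min(90, -66, -56, -51) = -66
South (Bob): max(-49, -36, -66) = -36
h (Gita): min(-36, -8, -14) = -36
j (Gita): min(99, -32) = -32
East (Bob): max(-36, -32) = -32
S0 (Gita): min(-13, -36, -32) = -36
At S0, Gita picks South (lowest: -36).
At South, Bob picks f (highest: -36).
At f, Gita picks aa (lowest: -36).
Terminal value -36.

S0 -> South -> f -> aa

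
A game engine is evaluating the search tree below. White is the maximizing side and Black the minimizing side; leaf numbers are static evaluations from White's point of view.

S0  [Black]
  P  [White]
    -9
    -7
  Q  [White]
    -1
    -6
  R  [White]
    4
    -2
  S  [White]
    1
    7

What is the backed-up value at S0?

-7

P (White): max(-9, -7) = -7
Q (White): max(-1, -6) = -1
R (White): max(4, -2) = 4
S (White): max(1, 7) = 7
S0 (Black): min(-7, -1, 4, 7) = -7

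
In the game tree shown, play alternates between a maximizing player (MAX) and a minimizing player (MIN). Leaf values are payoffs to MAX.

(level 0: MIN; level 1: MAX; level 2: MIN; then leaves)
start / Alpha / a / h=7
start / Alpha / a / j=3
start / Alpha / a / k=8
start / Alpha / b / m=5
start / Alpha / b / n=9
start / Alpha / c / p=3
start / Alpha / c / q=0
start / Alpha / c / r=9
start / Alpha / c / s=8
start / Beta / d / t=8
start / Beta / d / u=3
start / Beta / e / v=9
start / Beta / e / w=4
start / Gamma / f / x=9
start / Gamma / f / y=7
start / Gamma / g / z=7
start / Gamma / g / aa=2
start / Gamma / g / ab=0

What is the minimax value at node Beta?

4

d (MIN): min(8, 3) = 3
e (MIN): min(9, 4) = 4
Beta (MAX): max(3, 4) = 4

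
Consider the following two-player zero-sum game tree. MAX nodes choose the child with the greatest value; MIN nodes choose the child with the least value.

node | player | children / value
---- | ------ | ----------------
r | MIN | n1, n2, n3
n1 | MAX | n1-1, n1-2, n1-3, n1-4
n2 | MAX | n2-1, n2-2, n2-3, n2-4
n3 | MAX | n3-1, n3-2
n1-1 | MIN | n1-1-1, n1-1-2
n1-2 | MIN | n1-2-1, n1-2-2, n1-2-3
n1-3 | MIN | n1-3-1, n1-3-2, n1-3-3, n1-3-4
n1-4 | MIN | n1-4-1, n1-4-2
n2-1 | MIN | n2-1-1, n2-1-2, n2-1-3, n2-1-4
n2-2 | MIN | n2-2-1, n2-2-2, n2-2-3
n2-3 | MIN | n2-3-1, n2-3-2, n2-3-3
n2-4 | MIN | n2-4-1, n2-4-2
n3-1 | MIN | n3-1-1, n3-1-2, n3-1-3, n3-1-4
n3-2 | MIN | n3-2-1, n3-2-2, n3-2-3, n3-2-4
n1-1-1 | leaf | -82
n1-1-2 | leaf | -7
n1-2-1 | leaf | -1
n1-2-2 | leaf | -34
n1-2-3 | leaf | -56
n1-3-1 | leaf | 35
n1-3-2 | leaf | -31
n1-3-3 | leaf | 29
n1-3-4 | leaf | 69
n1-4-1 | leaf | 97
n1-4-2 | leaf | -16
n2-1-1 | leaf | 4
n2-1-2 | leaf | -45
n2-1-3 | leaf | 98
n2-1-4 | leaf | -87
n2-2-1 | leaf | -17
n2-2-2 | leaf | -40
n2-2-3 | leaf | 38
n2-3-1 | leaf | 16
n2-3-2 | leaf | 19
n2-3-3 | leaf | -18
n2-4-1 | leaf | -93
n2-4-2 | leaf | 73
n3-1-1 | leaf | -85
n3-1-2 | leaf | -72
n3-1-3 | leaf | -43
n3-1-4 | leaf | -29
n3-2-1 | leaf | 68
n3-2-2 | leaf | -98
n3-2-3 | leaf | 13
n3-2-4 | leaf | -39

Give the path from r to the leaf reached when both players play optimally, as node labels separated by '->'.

r -> n3 -> n3-1 -> n3-1-1

n1-1 (MIN): min(-82, -7) = -82
n1-2 (MIN): min(-1, -34, -56) = -56
n1-3 (MIN): min(35, -31, 29, 69) = -31
n1-4 (MIN): min(97, -16) = -16
n1 (MAX): max(-82, -56, -31, -16) = -16
n2-1 (MIN): min(4, -45, 98, -87) = -87
n2-2 (MIN): min(-17, -40, 38) = -40
n2-3 (MIN): min(16, 19, -18) = -18
n2-4 (MIN): min(-93, 73) = -93
n2 (MAX): max(-87, -40, -18, -93) = -18
n3-1 (MIN): min(-85, -72, -43, -29) = -85
n3-2 (MIN): min(68, -98, 13, -39) = -98
n3 (MAX): max(-85, -98) = -85
r (MIN): min(-16, -18, -85) = -85
At r, MIN picks n3 (lowest: -85).
At n3, MAX picks n3-1 (highest: -85).
At n3-1, MIN picks n3-1-1 (lowest: -85).
Terminal value -85.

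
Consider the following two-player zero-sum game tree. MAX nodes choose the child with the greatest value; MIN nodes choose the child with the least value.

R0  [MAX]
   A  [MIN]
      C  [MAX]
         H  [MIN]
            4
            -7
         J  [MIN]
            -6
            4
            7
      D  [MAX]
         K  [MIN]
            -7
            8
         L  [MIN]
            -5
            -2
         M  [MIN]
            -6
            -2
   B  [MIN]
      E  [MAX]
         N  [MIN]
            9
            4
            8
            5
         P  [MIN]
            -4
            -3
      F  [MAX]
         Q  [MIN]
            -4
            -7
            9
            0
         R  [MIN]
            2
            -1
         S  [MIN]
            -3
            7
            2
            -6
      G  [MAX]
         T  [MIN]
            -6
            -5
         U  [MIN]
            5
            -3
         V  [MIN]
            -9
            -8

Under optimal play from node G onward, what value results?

-3

T (MIN): min(-6, -5) = -6
U (MIN): min(5, -3) = -3
V (MIN): min(-9, -8) = -9
G (MAX): max(-6, -3, -9) = -3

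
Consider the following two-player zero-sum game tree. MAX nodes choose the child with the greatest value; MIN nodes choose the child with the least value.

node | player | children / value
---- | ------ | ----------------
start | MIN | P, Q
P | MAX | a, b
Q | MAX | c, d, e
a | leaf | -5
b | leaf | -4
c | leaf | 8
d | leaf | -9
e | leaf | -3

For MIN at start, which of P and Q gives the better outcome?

P

P (MAX): max(-5, -4) = -4
Q (MAX): max(8, -9, -3) = 8
MIN prefers the lower value; P=-4, Q=8. P is better since -4 < 8.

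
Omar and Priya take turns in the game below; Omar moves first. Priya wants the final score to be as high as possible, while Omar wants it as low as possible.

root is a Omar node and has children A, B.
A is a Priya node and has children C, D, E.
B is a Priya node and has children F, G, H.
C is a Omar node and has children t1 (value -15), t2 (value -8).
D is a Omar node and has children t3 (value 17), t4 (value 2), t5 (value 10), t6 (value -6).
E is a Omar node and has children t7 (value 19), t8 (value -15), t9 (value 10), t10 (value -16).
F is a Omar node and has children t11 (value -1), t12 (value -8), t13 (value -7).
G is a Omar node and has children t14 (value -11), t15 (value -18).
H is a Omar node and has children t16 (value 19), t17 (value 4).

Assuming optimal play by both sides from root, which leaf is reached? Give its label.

C (Omar): min(-15, -8) = -15
D (Omar): min(17, 2, 10, -6) = -6
E (Omar): min(19, -15, 10, -16) = -16
A (Priya): max(-15, -6, -16) = -6
F (Omar): min(-1, -8, -7) = -8
G (Omar): min(-11, -18) = -18
H (Omar): min(19, 4) = 4
B (Priya): max(-8, -18, 4) = 4
root (Omar): min(-6, 4) = -6
At root, Omar picks A (lowest: -6).
At A, Priya picks D (highest: -6).
At D, Omar picks t6 (lowest: -6).
Terminal value -6.

t6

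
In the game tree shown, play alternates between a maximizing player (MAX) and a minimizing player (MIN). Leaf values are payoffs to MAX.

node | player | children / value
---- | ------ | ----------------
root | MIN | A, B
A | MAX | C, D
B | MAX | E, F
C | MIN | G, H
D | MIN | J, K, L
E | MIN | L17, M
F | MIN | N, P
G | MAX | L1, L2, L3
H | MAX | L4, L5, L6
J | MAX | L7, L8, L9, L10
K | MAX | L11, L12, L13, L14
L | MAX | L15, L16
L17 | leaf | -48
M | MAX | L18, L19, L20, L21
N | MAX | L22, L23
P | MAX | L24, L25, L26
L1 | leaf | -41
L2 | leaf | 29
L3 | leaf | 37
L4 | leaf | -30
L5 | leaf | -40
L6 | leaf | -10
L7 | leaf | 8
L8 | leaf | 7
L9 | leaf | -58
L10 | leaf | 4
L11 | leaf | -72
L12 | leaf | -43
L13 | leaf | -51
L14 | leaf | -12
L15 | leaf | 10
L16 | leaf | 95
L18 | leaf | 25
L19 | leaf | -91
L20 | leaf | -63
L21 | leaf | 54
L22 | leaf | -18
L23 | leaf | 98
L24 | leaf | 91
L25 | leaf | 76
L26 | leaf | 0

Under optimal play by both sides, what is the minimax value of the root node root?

-10

G (MAX): max(-41, 29, 37) = 37
H (MAX): max(-30, -40, -10) = -10
C (MIN): min(37, -10) = -10
J (MAX): max(8, 7, -58, 4) = 8
K (MAX): max(-72, -43, -51, -12) = -12
L (MAX): max(10, 95) = 95
D (MIN): min(8, -12, 95) = -12
A (MAX): max(-10, -12) = -10
M (MAX): max(25, -91, -63, 54) = 54
E (MIN): min(-48, 54) = -48
N (MAX): max(-18, 98) = 98
P (MAX): max(91, 76, 0) = 91
F (MIN): min(98, 91) = 91
B (MAX): max(-48, 91) = 91
root (MIN): min(-10, 91) = -10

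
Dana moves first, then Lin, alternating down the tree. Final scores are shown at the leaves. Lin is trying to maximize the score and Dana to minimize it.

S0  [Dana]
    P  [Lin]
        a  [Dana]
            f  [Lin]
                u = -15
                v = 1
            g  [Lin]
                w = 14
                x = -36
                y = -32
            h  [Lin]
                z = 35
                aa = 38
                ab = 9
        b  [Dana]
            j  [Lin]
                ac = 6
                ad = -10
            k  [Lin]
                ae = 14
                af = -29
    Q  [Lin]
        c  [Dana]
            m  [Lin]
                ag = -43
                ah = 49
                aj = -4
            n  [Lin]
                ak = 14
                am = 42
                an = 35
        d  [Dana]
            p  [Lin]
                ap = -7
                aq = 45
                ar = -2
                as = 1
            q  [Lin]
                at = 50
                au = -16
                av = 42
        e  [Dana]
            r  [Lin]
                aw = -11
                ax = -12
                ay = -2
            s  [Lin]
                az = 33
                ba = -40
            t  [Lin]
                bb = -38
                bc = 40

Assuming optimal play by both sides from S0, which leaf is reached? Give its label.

ac

f (Lin): max(-15, 1) = 1
g (Lin): max(14, -36, -32) = 14
h (Lin): max(35, 38, 9) = 38
a (Dana): min(1, 14, 38) = 1
j (Lin): max(6, -10) = 6
k (Lin): max(14, -29) = 14
b (Dana): min(6, 14) = 6
P (Lin): max(1, 6) = 6
m (Lin): max(-43, 49, -4) = 49
n (Lin): max(14, 42, 35) = 42
c (Dana): min(49, 42) = 42
p (Lin): max(-7, 45, -2, 1) = 45
q (Lin): max(50, -16, 42) = 50
d (Dana): min(45, 50) = 45
r (Lin): max(-11, -12, -2) = -2
s (Lin): max(33, -40) = 33
t (Lin): max(-38, 40) = 40
e (Dana): min(-2, 33, 40) = -2
Q (Lin): max(42, 45, -2) = 45
S0 (Dana): min(6, 45) = 6
At S0, Dana picks P (lowest: 6).
At P, Lin picks b (highest: 6).
At b, Dana picks j (lowest: 6).
At j, Lin picks ac (highest: 6).
Terminal value 6.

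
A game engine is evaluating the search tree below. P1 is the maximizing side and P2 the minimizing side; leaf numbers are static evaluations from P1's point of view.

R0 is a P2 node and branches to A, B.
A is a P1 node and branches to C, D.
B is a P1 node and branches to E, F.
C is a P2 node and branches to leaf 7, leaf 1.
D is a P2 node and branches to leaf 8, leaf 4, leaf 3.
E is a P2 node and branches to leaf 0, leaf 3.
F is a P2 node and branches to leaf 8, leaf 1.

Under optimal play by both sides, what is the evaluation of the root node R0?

C (P2): min(7, 1) = 1
D (P2): min(8, 4, 3) = 3
A (P1): max(1, 3) = 3
E (P2): min(0, 3) = 0
F (P2): min(8, 1) = 1
B (P1): max(0, 1) = 1
R0 (P2): min(3, 1) = 1

1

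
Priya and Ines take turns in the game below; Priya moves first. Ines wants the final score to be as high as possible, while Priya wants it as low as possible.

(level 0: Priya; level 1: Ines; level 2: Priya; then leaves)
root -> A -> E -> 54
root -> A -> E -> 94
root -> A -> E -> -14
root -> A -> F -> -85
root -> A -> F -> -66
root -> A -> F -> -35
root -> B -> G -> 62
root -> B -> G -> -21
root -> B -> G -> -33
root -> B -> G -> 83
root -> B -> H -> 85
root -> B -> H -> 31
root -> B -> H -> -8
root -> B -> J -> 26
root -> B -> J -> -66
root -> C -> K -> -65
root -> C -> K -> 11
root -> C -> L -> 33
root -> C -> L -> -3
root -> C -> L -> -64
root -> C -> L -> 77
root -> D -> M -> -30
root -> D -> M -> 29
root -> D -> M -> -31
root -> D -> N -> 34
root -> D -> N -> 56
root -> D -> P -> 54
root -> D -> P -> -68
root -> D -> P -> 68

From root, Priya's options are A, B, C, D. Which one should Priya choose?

C

E (Priya): min(54, 94, -14) = -14
F (Priya): min(-85, -66, -35) = -85
A (Ines): max(-14, -85) = -14
G (Priya): min(62, -21, -33, 83) = -33
H (Priya): min(85, 31, -8) = -8
J (Priya): min(26, -66) = -66
B (Ines): max(-33, -8, -66) = -8
K (Priya): min(-65, 11) = -65
L (Priya): min(33, -3, -64, 77) = -64
C (Ines): max(-65, -64) = -64
M (Priya): min(-30, 29, -31) = -31
N (Priya): min(34, 56) = 34
P (Priya): min(54, -68, 68) = -68
D (Ines): max(-31, 34, -68) = 34
root (Priya): min(-14, -8, -64, 34) = -64
Priya at root wants the lowest of {A=-14, B=-8, C=-64, D=34}, so chooses C.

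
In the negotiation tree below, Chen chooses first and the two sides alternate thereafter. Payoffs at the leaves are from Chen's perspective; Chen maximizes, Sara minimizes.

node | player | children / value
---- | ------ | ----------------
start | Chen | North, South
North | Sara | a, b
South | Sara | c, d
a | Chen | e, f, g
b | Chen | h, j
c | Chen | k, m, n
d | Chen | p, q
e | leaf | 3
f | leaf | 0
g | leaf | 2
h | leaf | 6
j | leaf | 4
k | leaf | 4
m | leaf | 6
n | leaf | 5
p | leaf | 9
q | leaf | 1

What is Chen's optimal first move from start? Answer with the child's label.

South

a (Chen): max(3, 0, 2) = 3
b (Chen): max(6, 4) = 6
North (Sara): min(3, 6) = 3
c (Chen): max(4, 6, 5) = 6
d (Chen): max(9, 1) = 9
South (Sara): min(6, 9) = 6
start (Chen): max(3, 6) = 6
Chen at start wants the highest of {North=3, South=6}, so chooses South.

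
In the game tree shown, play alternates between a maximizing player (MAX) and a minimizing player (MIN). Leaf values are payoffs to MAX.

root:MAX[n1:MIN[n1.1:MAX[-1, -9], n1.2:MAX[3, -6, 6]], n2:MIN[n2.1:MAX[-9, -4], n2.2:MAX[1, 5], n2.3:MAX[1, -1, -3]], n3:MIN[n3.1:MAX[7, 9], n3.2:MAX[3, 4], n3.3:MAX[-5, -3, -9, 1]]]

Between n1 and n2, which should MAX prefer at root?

n1.1 (MAX): max(-1, -9) = -1
n1.2 (MAX): max(3, -6, 6) = 6
n1 (MIN): min(-1, 6) = -1
n2.1 (MAX): max(-9, -4) = -4
n2.2 (MAX): max(1, 5) = 5
n2.3 (MAX): max(1, -1, -3) = 1
n2 (MIN): min(-4, 5, 1) = -4
MAX prefers the higher value; n1=-1, n2=-4. n1 is better since -1 > -4.

n1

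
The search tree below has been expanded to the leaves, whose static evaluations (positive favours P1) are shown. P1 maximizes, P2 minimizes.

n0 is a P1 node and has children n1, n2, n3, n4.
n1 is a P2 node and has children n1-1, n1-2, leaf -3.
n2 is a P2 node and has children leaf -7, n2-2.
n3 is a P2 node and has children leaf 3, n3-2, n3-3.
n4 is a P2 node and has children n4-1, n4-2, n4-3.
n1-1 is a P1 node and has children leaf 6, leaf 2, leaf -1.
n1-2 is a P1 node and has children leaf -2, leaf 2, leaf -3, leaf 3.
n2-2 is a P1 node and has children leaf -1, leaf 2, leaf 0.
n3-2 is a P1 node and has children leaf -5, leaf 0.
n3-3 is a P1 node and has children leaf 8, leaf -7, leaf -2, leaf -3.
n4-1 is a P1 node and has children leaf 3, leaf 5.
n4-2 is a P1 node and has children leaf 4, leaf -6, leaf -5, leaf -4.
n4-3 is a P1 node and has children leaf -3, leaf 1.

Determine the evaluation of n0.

1

n1-1 (P1): max(6, 2, -1) = 6
n1-2 (P1): max(-2, 2, -3, 3) = 3
n1 (P2): min(6, 3, -3) = -3
n2-2 (P1): max(-1, 2, 0) = 2
n2 (P2): min(-7, 2) = -7
n3-2 (P1): max(-5, 0) = 0
n3-3 (P1): max(8, -7, -2, -3) = 8
n3 (P2): min(3, 0, 8) = 0
n4-1 (P1): max(3, 5) = 5
n4-2 (P1): max(4, -6, -5, -4) = 4
n4-3 (P1): max(-3, 1) = 1
n4 (P2): min(5, 4, 1) = 1
n0 (P1): max(-3, -7, 0, 1) = 1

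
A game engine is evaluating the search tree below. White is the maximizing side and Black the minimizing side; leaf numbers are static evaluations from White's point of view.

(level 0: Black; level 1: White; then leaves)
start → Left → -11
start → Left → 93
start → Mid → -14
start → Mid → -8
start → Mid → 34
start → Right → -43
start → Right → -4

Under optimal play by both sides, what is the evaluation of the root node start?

Left (White): max(-11, 93) = 93
Mid (White): max(-14, -8, 34) = 34
Right (White): max(-43, -4) = -4
start (Black): min(93, 34, -4) = -4

-4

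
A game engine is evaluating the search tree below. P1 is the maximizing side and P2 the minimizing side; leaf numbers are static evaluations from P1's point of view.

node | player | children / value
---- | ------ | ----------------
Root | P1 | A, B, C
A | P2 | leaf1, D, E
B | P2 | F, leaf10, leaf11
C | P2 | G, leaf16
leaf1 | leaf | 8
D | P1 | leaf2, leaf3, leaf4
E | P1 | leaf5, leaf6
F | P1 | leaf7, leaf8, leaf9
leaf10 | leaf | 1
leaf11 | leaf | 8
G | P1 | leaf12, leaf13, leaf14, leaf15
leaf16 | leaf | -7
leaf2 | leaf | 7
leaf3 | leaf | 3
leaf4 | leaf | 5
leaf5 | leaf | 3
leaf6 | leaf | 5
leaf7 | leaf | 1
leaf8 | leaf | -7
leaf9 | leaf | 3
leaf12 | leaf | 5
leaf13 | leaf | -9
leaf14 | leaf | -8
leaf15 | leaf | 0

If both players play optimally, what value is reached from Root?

D (P1): max(7, 3, 5) = 7
E (P1): max(3, 5) = 5
A (P2): min(8, 7, 5) = 5
F (P1): max(1, -7, 3) = 3
B (P2): min(3, 1, 8) = 1
G (P1): max(5, -9, -8, 0) = 5
C (P2): min(5, -7) = -7
Root (P1): max(5, 1, -7) = 5

5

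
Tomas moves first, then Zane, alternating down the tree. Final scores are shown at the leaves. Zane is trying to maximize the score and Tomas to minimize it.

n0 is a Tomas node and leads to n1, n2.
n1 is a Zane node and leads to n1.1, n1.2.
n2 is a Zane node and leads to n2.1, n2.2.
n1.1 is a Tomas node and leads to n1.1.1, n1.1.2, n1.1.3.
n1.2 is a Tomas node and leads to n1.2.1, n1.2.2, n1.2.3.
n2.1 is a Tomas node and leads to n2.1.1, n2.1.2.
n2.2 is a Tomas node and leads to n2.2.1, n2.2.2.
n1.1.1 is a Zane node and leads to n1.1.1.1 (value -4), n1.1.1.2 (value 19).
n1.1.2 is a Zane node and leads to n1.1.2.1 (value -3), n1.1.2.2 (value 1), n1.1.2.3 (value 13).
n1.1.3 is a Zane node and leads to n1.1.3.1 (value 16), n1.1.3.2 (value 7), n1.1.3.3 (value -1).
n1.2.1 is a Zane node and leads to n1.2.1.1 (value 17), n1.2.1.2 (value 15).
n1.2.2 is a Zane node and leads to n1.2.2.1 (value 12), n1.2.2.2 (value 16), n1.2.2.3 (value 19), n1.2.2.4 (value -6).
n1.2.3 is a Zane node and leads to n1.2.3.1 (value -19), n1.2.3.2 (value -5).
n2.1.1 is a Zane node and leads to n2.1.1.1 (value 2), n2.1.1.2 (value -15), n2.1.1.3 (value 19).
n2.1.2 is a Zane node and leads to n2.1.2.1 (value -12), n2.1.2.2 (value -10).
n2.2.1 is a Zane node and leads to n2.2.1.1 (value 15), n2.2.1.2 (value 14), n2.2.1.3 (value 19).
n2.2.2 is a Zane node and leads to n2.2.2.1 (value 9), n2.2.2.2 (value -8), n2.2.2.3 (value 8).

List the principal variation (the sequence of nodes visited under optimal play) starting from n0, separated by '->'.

n0 -> n2 -> n2.2 -> n2.2.2 -> n2.2.2.1

n1.1.1 (Zane): max(-4, 19) = 19
n1.1.2 (Zane): max(-3, 1, 13) = 13
n1.1.3 (Zane): max(16, 7, -1) = 16
n1.1 (Tomas): min(19, 13, 16) = 13
n1.2.1 (Zane): max(17, 15) = 17
n1.2.2 (Zane): max(12, 16, 19, -6) = 19
n1.2.3 (Zane): max(-19, -5) = -5
n1.2 (Tomas): min(17, 19, -5) = -5
n1 (Zane): max(13, -5) = 13
n2.1.1 (Zane): max(2, -15, 19) = 19
n2.1.2 (Zane): max(-12, -10) = -10
n2.1 (Tomas): min(19, -10) = -10
n2.2.1 (Zane): max(15, 14, 19) = 19
n2.2.2 (Zane): max(9, -8, 8) = 9
n2.2 (Tomas): min(19, 9) = 9
n2 (Zane): max(-10, 9) = 9
n0 (Tomas): min(13, 9) = 9
At n0, Tomas picks n2 (lowest: 9).
At n2, Zane picks n2.2 (highest: 9).
At n2.2, Tomas picks n2.2.2 (lowest: 9).
At n2.2.2, Zane picks n2.2.2.1 (highest: 9).
Terminal value 9.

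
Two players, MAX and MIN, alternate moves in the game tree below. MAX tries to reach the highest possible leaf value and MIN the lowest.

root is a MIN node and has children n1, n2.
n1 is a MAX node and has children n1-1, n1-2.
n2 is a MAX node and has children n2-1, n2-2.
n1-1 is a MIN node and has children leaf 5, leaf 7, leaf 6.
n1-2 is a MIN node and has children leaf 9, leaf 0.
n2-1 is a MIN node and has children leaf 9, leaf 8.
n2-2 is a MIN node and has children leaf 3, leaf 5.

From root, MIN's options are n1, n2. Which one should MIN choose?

n1-1 (MIN): min(5, 7, 6) = 5
n1-2 (MIN): min(9, 0) = 0
n1 (MAX): max(5, 0) = 5
n2-1 (MIN): min(9, 8) = 8
n2-2 (MIN): min(3, 5) = 3
n2 (MAX): max(8, 3) = 8
root (MIN): min(5, 8) = 5
MIN at root wants the lowest of {n1=5, n2=8}, so chooses n1.

n1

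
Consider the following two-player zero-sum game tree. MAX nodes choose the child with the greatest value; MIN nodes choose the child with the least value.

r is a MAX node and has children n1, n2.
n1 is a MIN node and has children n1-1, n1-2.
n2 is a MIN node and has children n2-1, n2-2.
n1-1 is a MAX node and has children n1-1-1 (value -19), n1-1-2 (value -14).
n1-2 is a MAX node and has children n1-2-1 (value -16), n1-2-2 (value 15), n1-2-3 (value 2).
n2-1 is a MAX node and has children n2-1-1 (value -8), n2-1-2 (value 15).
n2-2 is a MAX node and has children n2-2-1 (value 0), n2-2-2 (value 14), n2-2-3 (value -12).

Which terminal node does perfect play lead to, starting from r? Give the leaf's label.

n1-1 (MAX): max(-19, -14) = -14
n1-2 (MAX): max(-16, 15, 2) = 15
n1 (MIN): min(-14, 15) = -14
n2-1 (MAX): max(-8, 15) = 15
n2-2 (MAX): max(0, 14, -12) = 14
n2 (MIN): min(15, 14) = 14
r (MAX): max(-14, 14) = 14
At r, MAX picks n2 (highest: 14).
At n2, MIN picks n2-2 (lowest: 14).
At n2-2, MAX picks n2-2-2 (highest: 14).
Terminal value 14.

n2-2-2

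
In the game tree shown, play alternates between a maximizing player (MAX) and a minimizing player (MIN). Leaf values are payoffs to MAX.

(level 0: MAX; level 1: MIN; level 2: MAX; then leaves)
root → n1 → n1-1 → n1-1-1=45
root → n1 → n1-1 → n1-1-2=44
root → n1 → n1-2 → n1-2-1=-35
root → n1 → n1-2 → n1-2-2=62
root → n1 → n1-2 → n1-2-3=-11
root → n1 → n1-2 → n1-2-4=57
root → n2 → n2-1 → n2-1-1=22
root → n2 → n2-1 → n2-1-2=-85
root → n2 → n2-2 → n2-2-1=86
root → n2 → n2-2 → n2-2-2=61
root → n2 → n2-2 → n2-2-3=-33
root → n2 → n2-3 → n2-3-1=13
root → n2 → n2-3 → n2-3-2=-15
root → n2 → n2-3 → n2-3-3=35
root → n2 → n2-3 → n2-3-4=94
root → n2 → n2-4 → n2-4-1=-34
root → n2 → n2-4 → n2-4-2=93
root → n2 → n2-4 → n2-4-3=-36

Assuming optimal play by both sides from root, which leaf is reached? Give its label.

n1-1 (MAX): max(45, 44) = 45
n1-2 (MAX): max(-35, 62, -11, 57) = 62
n1 (MIN): min(45, 62) = 45
n2-1 (MAX): max(22, -85) = 22
n2-2 (MAX): max(86, 61, -33) = 86
n2-3 (MAX): max(13, -15, 35, 94) = 94
n2-4 (MAX): max(-34, 93, -36) = 93
n2 (MIN): min(22, 86, 94, 93) = 22
root (MAX): max(45, 22) = 45
At root, MAX picks n1 (highest: 45).
At n1, MIN picks n1-1 (lowest: 45).
At n1-1, MAX picks n1-1-1 (highest: 45).
Terminal value 45.

n1-1-1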